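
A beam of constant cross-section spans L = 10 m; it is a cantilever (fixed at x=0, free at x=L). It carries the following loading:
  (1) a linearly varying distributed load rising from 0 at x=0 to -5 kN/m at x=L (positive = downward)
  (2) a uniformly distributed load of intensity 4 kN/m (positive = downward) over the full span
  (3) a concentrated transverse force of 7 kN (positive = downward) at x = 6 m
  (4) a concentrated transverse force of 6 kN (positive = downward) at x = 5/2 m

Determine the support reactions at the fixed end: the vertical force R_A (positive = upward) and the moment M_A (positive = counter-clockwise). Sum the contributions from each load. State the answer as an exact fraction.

R_A = 28 kN, M_A = 271/3 kN·m

Load 1 — triangular load w₀=-5 kN/m (0→w₀ over full span):
  R_A = w₀L/2 = (-5)·10/2 = -25 kN
  M_A = w₀L²/3 = (-5)·10²/3 = -500/3 kN·m
Load 2 — uniform load w=4 kN/m over full span:
  R_A = wL = 4·10 = 40 kN
  M_A = wL²/2 = 4·10²/2 = 200 kN·m
Load 3 — point force P=7 kN at a=6 m (b=L-a=4):
  R_A = P = 7 kN
  M_A = Pa = 7·6 = 42 kN·m
Load 4 — point force P=6 kN at a=5/2 m (b=L-a=15/2):
  R_A = P = 6 kN
  M_A = Pa = 6·(5/2) = 15 kN·m
Superposition: R_A = 28 kN, M_A = 271/3 kN·m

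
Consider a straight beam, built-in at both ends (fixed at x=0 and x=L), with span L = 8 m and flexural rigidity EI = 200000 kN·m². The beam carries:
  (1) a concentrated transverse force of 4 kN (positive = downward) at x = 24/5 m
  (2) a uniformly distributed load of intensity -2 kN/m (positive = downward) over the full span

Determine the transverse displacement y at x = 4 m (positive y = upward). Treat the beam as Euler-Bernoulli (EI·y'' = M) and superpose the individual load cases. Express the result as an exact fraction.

Load 1 — point force P=4 kN at a=24/5 m (b=L-a=16/5):
  y_1 = -Pb²x²(3aL-(3a+b)x)/(6L³EI)  [x≤a] = -4·(16/5)²·4²·(3·(24/5)·8-(3·(24/5)+(16/5))·4)/(6·8³·200000) = -56/1171875 m
Load 2 — uniform load w=-2 kN/m over full span:
  y_2 = -wx²(L-x)²/(24EI) = -(-2)·4²·(8-4)²/(24·200000) = 1/9375 m
Superposition: y = Σ y_i = 23/390625 m ≈ 0.000059 m

y(4) = 23/390625 m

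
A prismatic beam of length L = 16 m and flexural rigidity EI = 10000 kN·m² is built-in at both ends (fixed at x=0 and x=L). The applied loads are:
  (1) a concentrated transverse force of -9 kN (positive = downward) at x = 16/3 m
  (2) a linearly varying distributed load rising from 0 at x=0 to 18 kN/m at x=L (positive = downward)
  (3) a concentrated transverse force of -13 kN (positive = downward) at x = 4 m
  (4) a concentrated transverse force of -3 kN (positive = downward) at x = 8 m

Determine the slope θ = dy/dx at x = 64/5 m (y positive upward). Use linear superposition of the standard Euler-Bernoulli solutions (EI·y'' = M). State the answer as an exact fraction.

Load 1 — point force P=-9 kN at a=16/3 m (b=L-a=32/3):
  θ_1 = Pa²(L-x)(2bL-(3b+a)(L-x))/(2L³EI)  [x>a] = (-9)·(16/3)²·(16-(64/5))·(2·(32/3)·16-(3·(32/3)+(16/3))·(16-(64/5)))/(2·16³·10000) = -104/46875 rad
Load 2 — triangular load w₀=18 kN/m (0→w₀ over full span):
  θ_2 = -w₀(2x(L-x)(L-2x)(x+2L)+x²(L-x)²)/(120LEI) = -18·(2·(64/5)·(16-(64/5))·(16-2·(64/5))·((64/5)+2·16)+(64/5)²·(16-(64/5))²)/(120·16·10000) = 12288/390625 rad
Load 3 — point force P=-13 kN at a=4 m (b=L-a=12):
  θ_3 = Pa²(L-x)(2bL-(3b+a)(L-x))/(2L³EI)  [x>a] = (-13)·4²·(16-(64/5))·(2·12·16-(3·12+4)·(16-(64/5)))/(2·16³·10000) = -13/6250 rad
Load 4 — point force P=-3 kN at a=8 m (b=L-a=8):
  θ_4 = Pa²(L-x)(2bL-(3b+a)(L-x))/(2L³EI)  [x>a] = (-3)·8²·(16-(64/5))·(2·8·16-(3·8+8)·(16-(64/5)))/(2·16³·10000) = -18/15625 rad
Superposition: θ = Σ θ_i = 60953/2343750 rad ≈ 0.026007 rad

θ(64/5) = 60953/2343750 rad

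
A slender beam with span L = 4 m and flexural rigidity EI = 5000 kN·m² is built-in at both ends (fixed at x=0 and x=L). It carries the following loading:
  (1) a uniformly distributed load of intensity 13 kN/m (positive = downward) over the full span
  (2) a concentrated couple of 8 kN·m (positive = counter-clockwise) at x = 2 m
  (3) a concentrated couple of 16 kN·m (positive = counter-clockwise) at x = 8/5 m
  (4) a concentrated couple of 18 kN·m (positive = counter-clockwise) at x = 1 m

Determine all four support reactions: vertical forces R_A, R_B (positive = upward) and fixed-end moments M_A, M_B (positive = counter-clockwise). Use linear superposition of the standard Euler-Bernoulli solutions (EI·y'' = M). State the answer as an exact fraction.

R_A = 15929/400 kN, M_A = 10727/600 kN·m, R_B = 4871/400 kN, M_B = -2753/600 kN·m

Load 1 — uniform load w=13 kN/m over full span:
  R_A = wL/2 = 13·4/2 = 26 kN
  M_A = wL²/12 = 13·4²/12 = 52/3 kN·m
  R_B = wL/2 = 13·4/2 = 26 kN
  M_B = -wL²/12 = -13·4²/12 = -52/3 kN·m
Load 2 — applied couple M₀=8 kN·m at a=2 m (b=L-a=2):
  R_A = 6M₀ab/L³ = 6·8·2·2/4³ = 3 kN
  M_A = M₀b(2a-b)/L² = 8·2·(2·2-2)/4² = 2 kN·m
  R_B = -6M₀ab/L³ = -6·8·2·2/4³ = -3 kN
  M_B = M₀a(2b-a)/L² = 8·2·(2·2-2)/4² = 2 kN·m
Load 3 — applied couple M₀=16 kN·m at a=8/5 m (b=L-a=12/5):
  R_A = 6M₀ab/L³ = 6·16·(8/5)·(12/5)/4³ = 144/25 kN
  M_A = M₀b(2a-b)/L² = 16·(12/5)·(2·(8/5)-(12/5))/4² = 48/25 kN·m
  R_B = -6M₀ab/L³ = -6·16·(8/5)·(12/5)/4³ = -144/25 kN
  M_B = M₀a(2b-a)/L² = 16·(8/5)·(2·(12/5)-(8/5))/4² = 128/25 kN·m
Load 4 — applied couple M₀=18 kN·m at a=1 m (b=L-a=3):
  R_A = 6M₀ab/L³ = 6·18·1·3/4³ = 81/16 kN
  M_A = M₀b(2a-b)/L² = 18·3·(2·1-3)/4² = -27/8 kN·m
  R_B = -6M₀ab/L³ = -6·18·1·3/4³ = -81/16 kN
  M_B = M₀a(2b-a)/L² = 18·1·(2·3-1)/4² = 45/8 kN·m
Superposition: R_A = 15929/400 kN, M_A = 10727/600 kN·m, R_B = 4871/400 kN, M_B = -2753/600 kN·m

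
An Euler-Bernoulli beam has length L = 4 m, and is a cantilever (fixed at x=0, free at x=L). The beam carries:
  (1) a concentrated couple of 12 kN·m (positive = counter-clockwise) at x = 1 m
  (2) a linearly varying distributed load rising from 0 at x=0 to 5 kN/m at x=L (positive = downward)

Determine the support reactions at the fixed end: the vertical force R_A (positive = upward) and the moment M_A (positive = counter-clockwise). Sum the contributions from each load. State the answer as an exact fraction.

Load 1 — applied couple M₀=12 kN·m at a=1 m (b=L-a=3):
  R_A = 0 kN
  M_A = -M₀ = -12 kN·m
Load 2 — triangular load w₀=5 kN/m (0→w₀ over full span):
  R_A = w₀L/2 = 5·4/2 = 10 kN
  M_A = w₀L²/3 = 5·4²/3 = 80/3 kN·m
Superposition: R_A = 10 kN, M_A = 44/3 kN·m

R_A = 10 kN, M_A = 44/3 kN·m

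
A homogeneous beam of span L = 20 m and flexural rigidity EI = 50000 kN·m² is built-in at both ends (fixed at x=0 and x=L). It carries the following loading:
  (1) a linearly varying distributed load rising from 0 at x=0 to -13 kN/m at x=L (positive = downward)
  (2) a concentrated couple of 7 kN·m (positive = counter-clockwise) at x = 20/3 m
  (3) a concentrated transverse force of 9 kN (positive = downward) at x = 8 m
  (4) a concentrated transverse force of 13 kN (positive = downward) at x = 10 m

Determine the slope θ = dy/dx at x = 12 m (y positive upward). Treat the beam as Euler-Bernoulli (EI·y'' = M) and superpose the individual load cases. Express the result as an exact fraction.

θ(12) = -7619/4687500 rad

Load 1 — triangular load w₀=-13 kN/m (0→w₀ over full span):
  θ_1 = -w₀(2x(L-x)(L-2x)(x+2L)+x²(L-x)²)/(120LEI) = -(-13)·(2·12·(20-12)·(20-2·12)·(12+2·20)+12²·(20-12)²)/(120·20·50000) = -52/15625 rad
Load 2 — applied couple M₀=7 kN·m at a=20/3 m (b=L-a=40/3):
  θ_2 = (R_Ax²/2 - M_Ax - M₀(x-a))/EI  [x>a] with R_A=7/15, M_A=0 = ((7/15)·12²/2 - 0·12 - 7·(12-(20/3)))/50000 = -7/93750 rad
Load 3 — point force P=9 kN at a=8 m (b=L-a=12):
  θ_3 = Pa²(L-x)(2bL-(3b+a)(L-x))/(2L³EI)  [x>a] = 9·8²·(20-12)·(2·12·20-(3·12+8)·(20-12))/(2·20³·50000) = 288/390625 rad
Load 4 — point force P=13 kN at a=10 m (b=L-a=10):
  θ_4 = Pa²(L-x)(2bL-(3b+a)(L-x))/(2L³EI)  [x>a] = 13·10²·(20-12)·(2·10·20-(3·10+10)·(20-12))/(2·20³·50000) = 13/12500 rad
Superposition: θ = Σ θ_i = -7619/4687500 rad ≈ -0.001625 rad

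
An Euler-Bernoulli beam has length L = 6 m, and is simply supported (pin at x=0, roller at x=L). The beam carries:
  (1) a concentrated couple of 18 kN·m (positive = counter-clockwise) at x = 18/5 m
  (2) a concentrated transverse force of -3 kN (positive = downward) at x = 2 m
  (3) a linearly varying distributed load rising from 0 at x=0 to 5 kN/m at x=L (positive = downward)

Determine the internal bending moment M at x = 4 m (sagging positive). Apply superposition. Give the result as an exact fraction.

Load 1 — applied couple M₀=18 kN·m at a=18/5 m (b=L-a=12/5):
  M_1 = M₀x/L - M₀  [x>a] = 18·4/6 - 18 = -6 kN·m
Load 2 — point force P=-3 kN at a=2 m (b=L-a=4):
  M_2 = Pa(L-x)/L  [x>a] = (-3)·2·(6-4)/6 = -2 kN·m
Load 3 — triangular load w₀=5 kN/m (0→w₀ over full span):
  M_3 = w₀Lx/6 - w₀x³/(6L) = 5·6·4/6 - 5·4³/(6·6) = 100/9 kN·m
Superposition: M = Σ M_i = 28/9 kN·m ≈ 3.111111 kN·m

M(4) = 28/9 kN·m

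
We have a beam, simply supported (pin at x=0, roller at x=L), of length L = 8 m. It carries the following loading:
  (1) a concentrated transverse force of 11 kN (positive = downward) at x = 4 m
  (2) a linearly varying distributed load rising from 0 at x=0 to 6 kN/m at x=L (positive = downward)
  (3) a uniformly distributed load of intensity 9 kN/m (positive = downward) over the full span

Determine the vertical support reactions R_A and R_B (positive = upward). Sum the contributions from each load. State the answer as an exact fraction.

Load 1 — point force P=11 kN at a=4 m (b=L-a=4):
  R_A = Pb/L = 11·4/8 = 11/2 kN
  R_B = Pa/L = 11·4/8 = 11/2 kN
Load 2 — triangular load w₀=6 kN/m (0→w₀ over full span):
  R_A = w₀L/6 = 6·8/6 = 8 kN
  R_B = w₀L/3 = 6·8/3 = 16 kN
Load 3 — uniform load w=9 kN/m over full span:
  R_A = wL/2 = 9·8/2 = 36 kN
  R_B = wL/2 = 9·8/2 = 36 kN
Superposition: R_A = 99/2 kN, R_B = 115/2 kN

R_A = 99/2 kN, R_B = 115/2 kN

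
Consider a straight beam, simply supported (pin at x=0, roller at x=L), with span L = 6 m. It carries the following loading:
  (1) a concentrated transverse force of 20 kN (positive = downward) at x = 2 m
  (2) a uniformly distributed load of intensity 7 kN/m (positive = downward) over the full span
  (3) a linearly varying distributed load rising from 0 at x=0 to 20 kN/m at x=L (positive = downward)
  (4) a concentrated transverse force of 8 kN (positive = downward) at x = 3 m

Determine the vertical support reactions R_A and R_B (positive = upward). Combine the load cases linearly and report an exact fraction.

R_A = 175/3 kN, R_B = 215/3 kN

Load 1 — point force P=20 kN at a=2 m (b=L-a=4):
  R_A = Pb/L = 20·4/6 = 40/3 kN
  R_B = Pa/L = 20·2/6 = 20/3 kN
Load 2 — uniform load w=7 kN/m over full span:
  R_A = wL/2 = 7·6/2 = 21 kN
  R_B = wL/2 = 7·6/2 = 21 kN
Load 3 — triangular load w₀=20 kN/m (0→w₀ over full span):
  R_A = w₀L/6 = 20·6/6 = 20 kN
  R_B = w₀L/3 = 20·6/3 = 40 kN
Load 4 — point force P=8 kN at a=3 m (b=L-a=3):
  R_A = Pb/L = 8·3/6 = 4 kN
  R_B = Pa/L = 8·3/6 = 4 kN
Superposition: R_A = 175/3 kN, R_B = 215/3 kN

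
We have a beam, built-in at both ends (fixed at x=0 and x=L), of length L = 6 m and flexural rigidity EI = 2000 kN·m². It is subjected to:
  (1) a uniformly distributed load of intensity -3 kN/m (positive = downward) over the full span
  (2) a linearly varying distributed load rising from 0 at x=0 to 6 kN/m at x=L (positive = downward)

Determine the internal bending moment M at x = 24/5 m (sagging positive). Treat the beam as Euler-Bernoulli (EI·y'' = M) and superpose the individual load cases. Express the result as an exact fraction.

Load 1 — uniform load w=-3 kN/m over full span:
  M_1 = wLx/2 - wL²/12 - wx²/2 = (-3)·6·(24/5)/2 - (-3)·6²/12 - (-3)·(24/5)²/2 = 9/25 kN·m
Load 2 — triangular load w₀=6 kN/m (0→w₀ over full span):
  M_2 = 3w₀Lx/20 - w₀L²/30 - w₀x³/(6L) = 3·6·6·(24/5)/20 - 6·6²/30 - 6·(24/5)³/(6·6) = 36/125 kN·m
Superposition: M = Σ M_i = 81/125 kN·m ≈ 0.648000 kN·m

M(24/5) = 81/125 kN·m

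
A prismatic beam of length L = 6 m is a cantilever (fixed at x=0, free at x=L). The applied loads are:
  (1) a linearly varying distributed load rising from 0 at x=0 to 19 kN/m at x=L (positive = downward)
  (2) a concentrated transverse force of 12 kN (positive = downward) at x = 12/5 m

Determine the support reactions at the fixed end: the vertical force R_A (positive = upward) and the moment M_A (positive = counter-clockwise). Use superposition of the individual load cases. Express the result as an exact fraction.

R_A = 69 kN, M_A = 1284/5 kN·m

Load 1 — triangular load w₀=19 kN/m (0→w₀ over full span):
  R_A = w₀L/2 = 19·6/2 = 57 kN
  M_A = w₀L²/3 = 19·6²/3 = 228 kN·m
Load 2 — point force P=12 kN at a=12/5 m (b=L-a=18/5):
  R_A = P = 12 kN
  M_A = Pa = 12·(12/5) = 144/5 kN·m
Superposition: R_A = 69 kN, M_A = 1284/5 kN·m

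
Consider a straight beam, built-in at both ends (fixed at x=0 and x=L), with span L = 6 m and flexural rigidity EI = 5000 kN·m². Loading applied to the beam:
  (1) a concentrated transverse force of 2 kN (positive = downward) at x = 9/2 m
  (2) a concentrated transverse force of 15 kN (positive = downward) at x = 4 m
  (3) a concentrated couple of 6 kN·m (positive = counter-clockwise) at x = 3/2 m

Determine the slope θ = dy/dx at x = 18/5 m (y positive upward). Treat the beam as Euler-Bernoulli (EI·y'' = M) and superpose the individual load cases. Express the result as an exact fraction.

Load 1 — point force P=2 kN at a=9/2 m (b=L-a=3/2):
  θ_1 = -Pb²x(2aL-(3a+b)x)/(2L³EI)  [x≤a] = -2·(3/2)²·(18/5)·(2·(9/2)·6-(3·(9/2)+(3/2))·(18/5))/(2·6³·5000) = 0 rad
Load 2 — point force P=15 kN at a=4 m (b=L-a=2):
  θ_2 = -Pb²x(2aL-(3a+b)x)/(2L³EI)  [x≤a] = -15·2²·(18/5)·(2·4·6-(3·4+2)·(18/5))/(2·6³·5000) = 3/12500 rad
Load 3 — applied couple M₀=6 kN·m at a=3/2 m (b=L-a=9/2):
  θ_3 = (R_Ax²/2 - M_Ax - M₀(x-a))/EI  [x>a] with R_A=9/8, M_A=-9/8 = ((9/8)·(18/5)²/2 - (-9/8)·(18/5) - 6·((18/5)-(3/2)))/5000 = -63/250000 rad
Superposition: θ = Σ θ_i = -3/250000 rad ≈ -0.000012 rad

θ(18/5) = -3/250000 rad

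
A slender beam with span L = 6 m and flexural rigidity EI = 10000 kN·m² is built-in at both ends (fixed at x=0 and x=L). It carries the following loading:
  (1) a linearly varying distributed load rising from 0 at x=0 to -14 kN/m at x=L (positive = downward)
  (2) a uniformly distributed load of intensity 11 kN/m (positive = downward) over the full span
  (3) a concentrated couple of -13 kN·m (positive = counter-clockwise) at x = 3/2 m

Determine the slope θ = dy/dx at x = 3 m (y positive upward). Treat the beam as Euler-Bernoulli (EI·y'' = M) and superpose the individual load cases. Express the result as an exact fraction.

Load 1 — triangular load w₀=-14 kN/m (0→w₀ over full span):
  θ_1 = -w₀(2x(L-x)(L-2x)(x+2L)+x²(L-x)²)/(120LEI) = -(-14)·(2·3·(6-3)·(6-2·3)·(3+2·6)+3²·(6-3)²)/(120·6·10000) = 63/400000 rad
Load 2 — uniform load w=11 kN/m over full span:
  θ_2 = -wx(L-x)(L-2x)/(12EI) = -11·3·(6-3)·(6-2·3)/(12·10000) = 0 rad
Load 3 — applied couple M₀=-13 kN·m at a=3/2 m (b=L-a=9/2):
  θ_3 = (R_Ax²/2 - M_Ax - M₀(x-a))/EI  [x>a] with R_A=-39/16, M_A=39/16 = ((-39/16)·3²/2 - (39/16)·3 - (-13)·(3-(3/2)))/10000 = 39/320000 rad
Superposition: θ = Σ θ_i = 447/1600000 rad ≈ 0.000279 rad

θ(3) = 447/1600000 rad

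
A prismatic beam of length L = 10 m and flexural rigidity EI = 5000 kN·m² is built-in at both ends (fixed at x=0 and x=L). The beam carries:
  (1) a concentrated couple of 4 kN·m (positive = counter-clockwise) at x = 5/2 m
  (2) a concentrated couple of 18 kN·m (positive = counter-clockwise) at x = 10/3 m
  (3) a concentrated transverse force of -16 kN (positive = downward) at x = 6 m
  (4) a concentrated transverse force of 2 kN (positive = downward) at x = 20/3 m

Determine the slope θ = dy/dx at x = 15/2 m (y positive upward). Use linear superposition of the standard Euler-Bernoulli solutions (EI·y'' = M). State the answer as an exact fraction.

Load 1 — applied couple M₀=4 kN·m at a=5/2 m (b=L-a=15/2):
  θ_1 = (R_Ax²/2 - M_Ax - M₀(x-a))/EI  [x>a] with R_A=9/20, M_A=-3/4 = ((9/20)·(15/2)²/2 - (-3/4)·(15/2) - 4·((15/2)-(5/2)))/5000 = -11/32000 rad
Load 2 — applied couple M₀=18 kN·m at a=10/3 m (b=L-a=20/3):
  θ_2 = (R_Ax²/2 - M_Ax - M₀(x-a))/EI  [x>a] with R_A=12/5, M_A=0 = ((12/5)·(15/2)²/2 - 0·(15/2) - 18·((15/2)-(10/3)))/5000 = -3/2000 rad
Load 3 — point force P=-16 kN at a=6 m (b=L-a=4):
  θ_3 = Pa²(L-x)(2bL-(3b+a)(L-x))/(2L³EI)  [x>a] = (-16)·6²·(10-(15/2))·(2·4·10-(3·4+6)·(10-(15/2)))/(2·10³·5000) = -63/12500 rad
Load 4 — point force P=2 kN at a=20/3 m (b=L-a=10/3):
  θ_4 = Pa²(L-x)(2bL-(3b+a)(L-x))/(2L³EI)  [x>a] = 2·(20/3)²·(10-(15/2))·(2·(10/3)·10-(3·(10/3)+(20/3))·(10-(15/2)))/(2·10³·5000) = 1/1800 rad
Superposition: θ = Σ θ_i = -45563/7200000 rad ≈ -0.006328 rad

θ(15/2) = -45563/7200000 rad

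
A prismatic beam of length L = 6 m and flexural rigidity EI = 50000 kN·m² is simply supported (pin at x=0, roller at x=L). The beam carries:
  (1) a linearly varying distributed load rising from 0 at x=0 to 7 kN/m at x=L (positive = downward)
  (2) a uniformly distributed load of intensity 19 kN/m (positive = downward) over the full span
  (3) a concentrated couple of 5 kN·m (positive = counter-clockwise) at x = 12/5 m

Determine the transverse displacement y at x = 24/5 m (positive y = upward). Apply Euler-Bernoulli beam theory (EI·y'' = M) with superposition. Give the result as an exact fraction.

y(24/5) = -438309/97656250 m

Load 1 — triangular load w₀=7 kN/m (0→w₀ over full span):
  y_1 = -w₀x(7L⁴-10L²x²+3x⁴)/(360LEI) = -7·(24/5)·(7·6⁴-10·6²·(24/5)²+3·(24/5)⁴)/(360·6·50000) = -72009/97656250 m
Load 2 — uniform load w=19 kN/m over full span:
  y_2 = -wx(L³-2Lx²+x³)/(24EI) = -19·(24/5)·(6³-2·6·(24/5)²+(24/5)³)/(24·50000) = -14877/3906250 m
Load 3 — applied couple M₀=5 kN·m at a=12/5 m (b=L-a=18/5):
  y_3 = (M₀x³/(6L)-M₀(x-a)²/2+C₁x)/EI  [x>a] with C₁=M₀(3b²-L²)/(6L)=2/5 = (5·(24/5)³/(6·6)-5·((24/5)-(12/5))²/2+(2/5)·(24/5))/50000 = 9/156250 m
Superposition: y = Σ y_i = -438309/97656250 m ≈ -0.004488 m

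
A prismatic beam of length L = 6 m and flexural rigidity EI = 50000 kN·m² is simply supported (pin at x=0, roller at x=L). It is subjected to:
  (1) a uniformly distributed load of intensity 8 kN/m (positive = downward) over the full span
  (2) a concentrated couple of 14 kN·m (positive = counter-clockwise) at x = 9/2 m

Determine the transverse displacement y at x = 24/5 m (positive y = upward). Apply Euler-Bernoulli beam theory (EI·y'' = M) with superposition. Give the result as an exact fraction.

Load 1 — uniform load w=8 kN/m over full span:
  y_1 = -wx(L³-2Lx²+x³)/(24EI) = -8·(24/5)·(6³-2·6·(24/5)²+(24/5)³)/(24·50000) = -3132/1953125 m
Load 2 — applied couple M₀=14 kN·m at a=9/2 m (b=L-a=3/2):
  y_2 = (M₀x³/(6L)-M₀(x-a)²/2+C₁x)/EI  [x>a] with C₁=M₀(3b²-L²)/(6L)=-91/8 = (14·(24/5)³/(6·6)-14·((24/5)-(9/2))²/2+(-91/8)·(24/5))/50000 = -6111/25000000 m
Superposition: y = Σ y_i = -231003/125000000 m ≈ -0.001848 m

y(24/5) = -231003/125000000 m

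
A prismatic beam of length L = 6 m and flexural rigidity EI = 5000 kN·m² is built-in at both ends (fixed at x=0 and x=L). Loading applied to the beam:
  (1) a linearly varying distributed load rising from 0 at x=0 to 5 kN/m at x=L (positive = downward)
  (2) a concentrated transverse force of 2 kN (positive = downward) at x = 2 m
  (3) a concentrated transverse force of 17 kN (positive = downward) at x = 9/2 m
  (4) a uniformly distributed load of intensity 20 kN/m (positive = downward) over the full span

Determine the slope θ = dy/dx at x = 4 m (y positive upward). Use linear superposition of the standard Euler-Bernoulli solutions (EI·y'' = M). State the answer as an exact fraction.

Load 1 — triangular load w₀=5 kN/m (0→w₀ over full span):
  θ_1 = -w₀(2x(L-x)(L-2x)(x+2L)+x²(L-x)²)/(120LEI) = -5·(2·4·(6-4)·(6-2·4)·(4+2·6)+4²·(6-4)²)/(120·6·5000) = 7/11250 rad
Load 2 — point force P=2 kN at a=2 m (b=L-a=4):
  θ_2 = Pa²(L-x)(2bL-(3b+a)(L-x))/(2L³EI)  [x>a] = 2·2²·(6-4)·(2·4·6-(3·4+2)·(6-4))/(2·6³·5000) = 1/6750 rad
Load 3 — point force P=17 kN at a=9/2 m (b=L-a=3/2):
  θ_3 = -Pb²x(2aL-(3a+b)x)/(2L³EI)  [x≤a] = -17·(3/2)²·4·(2·(9/2)·6-(3·(9/2)+(3/2))·4)/(2·6³·5000) = 17/40000 rad
Load 4 — uniform load w=20 kN/m over full span:
  θ_4 = -wx(L-x)(L-2x)/(12EI) = -20·4·(6-4)·(6-2·4)/(12·5000) = 2/375 rad
Superposition: θ = Σ θ_i = 7051/1080000 rad ≈ 0.006529 rad

θ(4) = 7051/1080000 rad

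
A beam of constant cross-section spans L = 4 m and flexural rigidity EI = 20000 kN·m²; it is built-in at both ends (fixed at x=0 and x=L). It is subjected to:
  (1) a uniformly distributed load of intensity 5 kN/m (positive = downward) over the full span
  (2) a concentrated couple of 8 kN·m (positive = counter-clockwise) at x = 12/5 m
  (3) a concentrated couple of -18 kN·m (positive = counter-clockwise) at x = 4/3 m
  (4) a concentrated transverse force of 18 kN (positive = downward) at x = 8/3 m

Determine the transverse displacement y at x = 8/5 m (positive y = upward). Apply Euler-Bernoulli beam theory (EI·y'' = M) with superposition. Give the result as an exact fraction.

Load 1 — uniform load w=5 kN/m over full span:
  y_1 = -wx²(L-x)²/(24EI) = -5·(8/5)²·(4-(8/5))²/(24·20000) = -12/78125 m
Load 2 — applied couple M₀=8 kN·m at a=12/5 m (b=L-a=8/5):
  y_2 = (R_Ax³/6 - M_Ax²/2)/EI  [x≤a] with R_A=72/25, M_A=64/25 = ((72/25)·(8/5)³/6 - (64/25)·(8/5)²/2)/20000 = -128/1953125 m
Load 3 — applied couple M₀=-18 kN·m at a=4/3 m (b=L-a=8/3):
  y_3 = (R_Ax³/6 - M_Ax²/2 - M₀(x-a)²/2)/EI  [x>a] with R_A=-6, M_A=0 = ((-6)·(8/5)³/6 - 0·(8/5)²/2 - (-18)·((8/5)-(4/3))²/2)/20000 = -27/156250 m
Load 4 — point force P=18 kN at a=8/3 m (b=L-a=4/3):
  y_4 = -Pb²x²(3aL-(3a+b)x)/(6L³EI)  [x≤a] = -18·(4/3)²·(8/5)²·(3·(8/3)·4-(3·(8/3)+(4/3))·(8/5))/(6·4³·20000) = -128/703125 m
Superposition: y = Σ y_i = -20179/35156250 m ≈ -0.000574 m

y(8/5) = -20179/35156250 m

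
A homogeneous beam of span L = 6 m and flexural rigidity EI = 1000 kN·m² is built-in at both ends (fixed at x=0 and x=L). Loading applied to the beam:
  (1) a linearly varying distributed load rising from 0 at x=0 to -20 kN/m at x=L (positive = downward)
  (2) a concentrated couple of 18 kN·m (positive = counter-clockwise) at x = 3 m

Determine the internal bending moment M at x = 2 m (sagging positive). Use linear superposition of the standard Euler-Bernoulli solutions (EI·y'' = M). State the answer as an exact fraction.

M(2) = -55/18 kN·m

Load 1 — triangular load w₀=-20 kN/m (0→w₀ over full span):
  M_1 = 3w₀Lx/20 - w₀L²/30 - w₀x³/(6L) = 3·(-20)·6·2/20 - (-20)·6²/30 - (-20)·2³/(6·6) = -68/9 kN·m
Load 2 — applied couple M₀=18 kN·m at a=3 m (b=L-a=3):
  M_2 = R_Ax - M_A  [x≤a] with R_A=9/2, M_A=9/2 = (9/2)·2 - (9/2) = 9/2 kN·m
Superposition: M = Σ M_i = -55/18 kN·m ≈ -3.055556 kN·m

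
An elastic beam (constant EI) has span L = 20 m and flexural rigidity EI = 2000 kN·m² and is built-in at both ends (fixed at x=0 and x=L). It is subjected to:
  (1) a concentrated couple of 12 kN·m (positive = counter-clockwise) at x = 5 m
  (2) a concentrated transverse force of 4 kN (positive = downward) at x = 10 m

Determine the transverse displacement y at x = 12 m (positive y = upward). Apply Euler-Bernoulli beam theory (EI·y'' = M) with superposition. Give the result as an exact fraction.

y(12) = -163/3750 m

Load 1 — applied couple M₀=12 kN·m at a=5 m (b=L-a=15):
  y_1 = (R_Ax³/6 - M_Ax²/2 - M₀(x-a)²/2)/EI  [x>a] with R_A=27/40, M_A=-9/4 = ((27/40)·12³/6 - (-9/4)·12²/2 - 12·(12-5)²/2)/2000 = 39/1250 m
Load 2 — point force P=4 kN at a=10 m (b=L-a=10):
  y_2 = -Pa²(L-x)²(3bL-(3b+a)(L-x))/(6L³EI)  [x>a] = -4·10²·(20-12)²·(3·10·20-(3·10+10)·(20-12))/(6·20³·2000) = -28/375 m
Superposition: y = Σ y_i = -163/3750 m ≈ -0.043467 m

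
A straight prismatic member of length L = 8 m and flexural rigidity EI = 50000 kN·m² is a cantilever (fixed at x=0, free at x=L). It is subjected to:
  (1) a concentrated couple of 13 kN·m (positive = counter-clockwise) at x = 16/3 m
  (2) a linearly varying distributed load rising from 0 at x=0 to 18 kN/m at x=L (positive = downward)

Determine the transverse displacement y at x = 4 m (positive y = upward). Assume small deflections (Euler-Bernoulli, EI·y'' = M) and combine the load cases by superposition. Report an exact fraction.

Load 1 — applied couple M₀=13 kN·m at a=16/3 m (b=L-a=8/3):
  y_1 = M₀x²/(2EI)  [x≤a] = 13·4²/(2·50000) = 13/6250 m
Load 2 — triangular load w₀=18 kN/m (0→w₀ over full span):
  y_2 = (w₀Lx³/12-w₀L²x²/6-w₀x⁵/(120L))/EI = (18·8·4³/12-18·8²·4²/6-18·4⁵/(120·8))/50000 = -726/15625 m
Superposition: y = Σ y_i = -1387/31250 m ≈ -0.044384 m

y(4) = -1387/31250 m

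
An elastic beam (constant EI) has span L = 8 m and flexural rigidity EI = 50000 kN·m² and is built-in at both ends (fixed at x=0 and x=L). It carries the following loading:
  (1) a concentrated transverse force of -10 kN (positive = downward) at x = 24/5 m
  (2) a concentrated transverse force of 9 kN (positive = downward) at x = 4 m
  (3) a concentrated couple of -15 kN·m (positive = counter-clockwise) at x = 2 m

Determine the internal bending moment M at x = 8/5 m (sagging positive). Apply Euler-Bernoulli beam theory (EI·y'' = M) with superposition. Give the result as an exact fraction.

M(8/5) = -11879/2000 kN·m

Load 1 — point force P=-10 kN at a=24/5 m (b=L-a=16/5):
  M_1 = Pb²(3a+b)x/L³ - Pab²/L²  [x≤a] = (-10)·(16/5)²·(3·(24/5)+(16/5))·(8/5)/8³ - (-10)·(24/5)·(16/5)²/8² = 256/125 kN·m
Load 2 — point force P=9 kN at a=4 m (b=L-a=4):
  M_2 = Pb²(3a+b)x/L³ - Pab²/L²  [x≤a] = 9·4²·(3·4+4)·(8/5)/8³ - 9·4·4²/8² = -9/5 kN·m
Load 3 — applied couple M₀=-15 kN·m at a=2 m (b=L-a=6):
  M_3 = R_Ax - M_A  [x≤a] with R_A=-135/64, M_A=45/16 = (-135/64)·(8/5) - (45/16) = -99/16 kN·m
Superposition: M = Σ M_i = -11879/2000 kN·m ≈ -5.939500 kN·m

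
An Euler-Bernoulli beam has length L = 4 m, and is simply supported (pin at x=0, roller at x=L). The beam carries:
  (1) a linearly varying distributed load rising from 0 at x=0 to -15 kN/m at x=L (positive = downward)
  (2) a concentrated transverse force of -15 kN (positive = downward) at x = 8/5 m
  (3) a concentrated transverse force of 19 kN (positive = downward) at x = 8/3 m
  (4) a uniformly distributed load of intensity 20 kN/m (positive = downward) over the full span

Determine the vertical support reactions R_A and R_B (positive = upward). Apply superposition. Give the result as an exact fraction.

R_A = 82/3 kN, R_B = 80/3 kN

Load 1 — triangular load w₀=-15 kN/m (0→w₀ over full span):
  R_A = w₀L/6 = (-15)·4/6 = -10 kN
  R_B = w₀L/3 = (-15)·4/3 = -20 kN
Load 2 — point force P=-15 kN at a=8/5 m (b=L-a=12/5):
  R_A = Pb/L = (-15)·(12/5)/4 = -9 kN
  R_B = Pa/L = (-15)·(8/5)/4 = -6 kN
Load 3 — point force P=19 kN at a=8/3 m (b=L-a=4/3):
  R_A = Pb/L = 19·(4/3)/4 = 19/3 kN
  R_B = Pa/L = 19·(8/3)/4 = 38/3 kN
Load 4 — uniform load w=20 kN/m over full span:
  R_A = wL/2 = 20·4/2 = 40 kN
  R_B = wL/2 = 20·4/2 = 40 kN
Superposition: R_A = 82/3 kN, R_B = 80/3 kN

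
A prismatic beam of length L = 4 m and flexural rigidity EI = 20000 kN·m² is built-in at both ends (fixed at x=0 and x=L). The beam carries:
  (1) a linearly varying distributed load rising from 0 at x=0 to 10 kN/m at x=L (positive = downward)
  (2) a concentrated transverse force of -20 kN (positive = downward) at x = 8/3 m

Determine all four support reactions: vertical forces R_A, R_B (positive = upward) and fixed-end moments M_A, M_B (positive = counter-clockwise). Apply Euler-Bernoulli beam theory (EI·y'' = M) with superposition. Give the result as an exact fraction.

R_A = 22/27 kN, M_A = -16/27 kN·m, R_B = -22/27 kN, M_B = 104/27 kN·m

Load 1 — triangular load w₀=10 kN/m (0→w₀ over full span):
  R_A = 3w₀L/20 = 3·10·4/20 = 6 kN
  M_A = w₀L²/30 = 10·4²/30 = 16/3 kN·m
  R_B = 7w₀L/20 = 7·10·4/20 = 14 kN
  M_B = -w₀L²/20 = -10·4²/20 = -8 kN·m
Load 2 — point force P=-20 kN at a=8/3 m (b=L-a=4/3):
  R_A = Pb²(3a+b)/L³ = (-20)·(4/3)²·(3·(8/3)+(4/3))/4³ = -140/27 kN
  M_A = Pab²/L² = (-20)·(8/3)·(4/3)²/4² = -160/27 kN·m
  R_B = Pa²(a+3b)/L³ = (-20)·(8/3)²·((8/3)+3·(4/3))/4³ = -400/27 kN
  M_B = -Pa²b/L² = -(-20)·(8/3)²·(4/3)/4² = 320/27 kN·m
Superposition: R_A = 22/27 kN, M_A = -16/27 kN·m, R_B = -22/27 kN, M_B = 104/27 kN·m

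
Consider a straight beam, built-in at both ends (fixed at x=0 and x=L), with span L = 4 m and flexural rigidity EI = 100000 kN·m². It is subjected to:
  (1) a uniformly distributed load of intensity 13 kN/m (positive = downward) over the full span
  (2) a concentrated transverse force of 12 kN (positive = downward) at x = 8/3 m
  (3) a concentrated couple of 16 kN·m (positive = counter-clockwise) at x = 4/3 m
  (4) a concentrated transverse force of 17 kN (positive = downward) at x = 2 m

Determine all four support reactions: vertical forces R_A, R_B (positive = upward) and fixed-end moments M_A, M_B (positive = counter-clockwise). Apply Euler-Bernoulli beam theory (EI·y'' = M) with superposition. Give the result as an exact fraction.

R_A = 773/18 kN, M_A = 529/18 kN·m, R_B = 685/18 kN, M_B = -497/18 kN·m

Load 1 — uniform load w=13 kN/m over full span:
  R_A = wL/2 = 13·4/2 = 26 kN
  M_A = wL²/12 = 13·4²/12 = 52/3 kN·m
  R_B = wL/2 = 13·4/2 = 26 kN
  M_B = -wL²/12 = -13·4²/12 = -52/3 kN·m
Load 2 — point force P=12 kN at a=8/3 m (b=L-a=4/3):
  R_A = Pb²(3a+b)/L³ = 12·(4/3)²·(3·(8/3)+(4/3))/4³ = 28/9 kN
  M_A = Pab²/L² = 12·(8/3)·(4/3)²/4² = 32/9 kN·m
  R_B = Pa²(a+3b)/L³ = 12·(8/3)²·((8/3)+3·(4/3))/4³ = 80/9 kN
  M_B = -Pa²b/L² = -12·(8/3)²·(4/3)/4² = -64/9 kN·m
Load 3 — applied couple M₀=16 kN·m at a=4/3 m (b=L-a=8/3):
  R_A = 6M₀ab/L³ = 6·16·(4/3)·(8/3)/4³ = 16/3 kN
  M_A = M₀b(2a-b)/L² = 16·(8/3)·(2·(4/3)-(8/3))/4² = 0 kN·m
  R_B = -6M₀ab/L³ = -6·16·(4/3)·(8/3)/4³ = -16/3 kN
  M_B = M₀a(2b-a)/L² = 16·(4/3)·(2·(8/3)-(4/3))/4² = 16/3 kN·m
Load 4 — point force P=17 kN at a=2 m (b=L-a=2):
  R_A = Pb²(3a+b)/L³ = 17·2²·(3·2+2)/4³ = 17/2 kN
  M_A = Pab²/L² = 17·2·2²/4² = 17/2 kN·m
  R_B = Pa²(a+3b)/L³ = 17·2²·(2+3·2)/4³ = 17/2 kN
  M_B = -Pa²b/L² = -17·2²·2/4² = -17/2 kN·m
Superposition: R_A = 773/18 kN, M_A = 529/18 kN·m, R_B = 685/18 kN, M_B = -497/18 kN·m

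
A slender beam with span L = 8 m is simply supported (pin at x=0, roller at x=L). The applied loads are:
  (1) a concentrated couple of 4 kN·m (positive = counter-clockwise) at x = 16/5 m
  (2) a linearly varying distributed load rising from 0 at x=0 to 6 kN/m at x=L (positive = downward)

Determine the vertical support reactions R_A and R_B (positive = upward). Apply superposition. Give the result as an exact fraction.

Load 1 — applied couple M₀=4 kN·m at a=16/5 m (b=L-a=24/5):
  R_A = M₀/L = 4/8 = 1/2 kN
  R_B = -M₀/L = -4/8 = -1/2 kN
Load 2 — triangular load w₀=6 kN/m (0→w₀ over full span):
  R_A = w₀L/6 = 6·8/6 = 8 kN
  R_B = w₀L/3 = 6·8/3 = 16 kN
Superposition: R_A = 17/2 kN, R_B = 31/2 kN

R_A = 17/2 kN, R_B = 31/2 kN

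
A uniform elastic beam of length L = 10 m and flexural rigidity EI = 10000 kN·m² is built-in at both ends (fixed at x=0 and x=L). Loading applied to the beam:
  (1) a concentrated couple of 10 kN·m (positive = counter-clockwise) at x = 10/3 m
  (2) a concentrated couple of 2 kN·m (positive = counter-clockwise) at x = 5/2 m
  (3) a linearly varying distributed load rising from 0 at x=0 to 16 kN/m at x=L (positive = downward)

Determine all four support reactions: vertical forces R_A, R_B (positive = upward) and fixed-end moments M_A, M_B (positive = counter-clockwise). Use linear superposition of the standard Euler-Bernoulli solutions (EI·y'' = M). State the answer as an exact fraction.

Load 1 — applied couple M₀=10 kN·m at a=10/3 m (b=L-a=20/3):
  R_A = 6M₀ab/L³ = 6·10·(10/3)·(20/3)/10³ = 4/3 kN
  M_A = M₀b(2a-b)/L² = 10·(20/3)·(2·(10/3)-(20/3))/10² = 0 kN·m
  R_B = -6M₀ab/L³ = -6·10·(10/3)·(20/3)/10³ = -4/3 kN
  M_B = M₀a(2b-a)/L² = 10·(10/3)·(2·(20/3)-(10/3))/10² = 10/3 kN·m
Load 2 — applied couple M₀=2 kN·m at a=5/2 m (b=L-a=15/2):
  R_A = 6M₀ab/L³ = 6·2·(5/2)·(15/2)/10³ = 9/40 kN
  M_A = M₀b(2a-b)/L² = 2·(15/2)·(2·(5/2)-(15/2))/10² = -3/8 kN·m
  R_B = -6M₀ab/L³ = -6·2·(5/2)·(15/2)/10³ = -9/40 kN
  M_B = M₀a(2b-a)/L² = 2·(5/2)·(2·(15/2)-(5/2))/10² = 5/8 kN·m
Load 3 — triangular load w₀=16 kN/m (0→w₀ over full span):
  R_A = 3w₀L/20 = 3·16·10/20 = 24 kN
  M_A = w₀L²/30 = 16·10²/30 = 160/3 kN·m
  R_B = 7w₀L/20 = 7·16·10/20 = 56 kN
  M_B = -w₀L²/20 = -16·10²/20 = -80 kN·m
Superposition: R_A = 3067/120 kN, M_A = 1271/24 kN·m, R_B = 6533/120 kN, M_B = -1825/24 kN·m

R_A = 3067/120 kN, M_A = 1271/24 kN·m, R_B = 6533/120 kN, M_B = -1825/24 kN·m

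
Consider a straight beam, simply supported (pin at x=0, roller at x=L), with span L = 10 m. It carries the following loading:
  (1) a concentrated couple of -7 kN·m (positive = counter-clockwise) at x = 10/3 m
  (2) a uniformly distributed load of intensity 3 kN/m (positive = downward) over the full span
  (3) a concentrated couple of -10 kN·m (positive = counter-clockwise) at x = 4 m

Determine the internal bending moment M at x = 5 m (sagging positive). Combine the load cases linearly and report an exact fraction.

Load 1 — applied couple M₀=-7 kN·m at a=10/3 m (b=L-a=20/3):
  M_1 = M₀x/L - M₀  [x>a] = (-7)·5/10 - (-7) = 7/2 kN·m
Load 2 — uniform load w=3 kN/m over full span:
  M_2 = wx(L-x)/2 = 3·5·(10-5)/2 = 75/2 kN·m
Load 3 — applied couple M₀=-10 kN·m at a=4 m (b=L-a=6):
  M_3 = M₀x/L - M₀  [x>a] = (-10)·5/10 - (-10) = 5 kN·m
Superposition: M = Σ M_i = 46 kN·m ≈ 46.000000 kN·m

M(5) = 46 kN·m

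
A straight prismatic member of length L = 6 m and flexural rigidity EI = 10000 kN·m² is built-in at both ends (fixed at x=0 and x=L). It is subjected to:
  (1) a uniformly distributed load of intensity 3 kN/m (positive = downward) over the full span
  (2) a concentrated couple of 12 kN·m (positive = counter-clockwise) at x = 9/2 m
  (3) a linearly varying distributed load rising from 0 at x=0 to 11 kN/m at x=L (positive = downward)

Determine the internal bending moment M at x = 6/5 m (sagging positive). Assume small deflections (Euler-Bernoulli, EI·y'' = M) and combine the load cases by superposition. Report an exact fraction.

Load 1 — uniform load w=3 kN/m over full span:
  M_1 = wLx/2 - wL²/12 - wx²/2 = 3·6·(6/5)/2 - 3·6²/12 - 3·(6/5)²/2 = -9/25 kN·m
Load 2 — applied couple M₀=12 kN·m at a=9/2 m (b=L-a=3/2):
  M_2 = R_Ax - M_A  [x≤a] with R_A=9/4, M_A=15/4 = (9/4)·(6/5) - (15/4) = -21/20 kN·m
Load 3 — triangular load w₀=11 kN/m (0→w₀ over full span):
  M_3 = 3w₀Lx/20 - w₀L²/30 - w₀x³/(6L) = 3·11·6·(6/5)/20 - 11·6²/30 - 11·(6/5)³/(6·6) = -231/125 kN·m
Superposition: M = Σ M_i = -1629/500 kN·m ≈ -3.258000 kN·m

M(6/5) = -1629/500 kN·m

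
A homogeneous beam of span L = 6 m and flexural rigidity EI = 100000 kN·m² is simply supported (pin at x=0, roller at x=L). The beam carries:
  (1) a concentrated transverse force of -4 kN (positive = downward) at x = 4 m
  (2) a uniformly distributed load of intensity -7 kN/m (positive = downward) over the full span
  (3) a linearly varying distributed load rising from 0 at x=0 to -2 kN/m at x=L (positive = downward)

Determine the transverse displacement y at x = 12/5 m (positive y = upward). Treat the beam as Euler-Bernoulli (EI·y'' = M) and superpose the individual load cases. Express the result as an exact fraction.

Load 1 — point force P=-4 kN at a=4 m (b=L-a=2):
  y_1 = -Pbx(L²-b²-x²)/(6LEI)  [x≤a] = -(-4)·2·(12/5)·(6²-2²-(12/5)²)/(6·6·100000) = 164/1171875 m
Load 2 — uniform load w=-7 kN/m over full span:
  y_2 = -wx(L³-2Lx²+x³)/(24EI) = -(-7)·(12/5)·(6³-2·6·(12/5)²+(12/5)³)/(24·100000) = 17577/15625000 m
Load 3 — triangular load w₀=-2 kN/m (0→w₀ over full span):
  y_3 = -w₀x(7L⁴-10L²x²+3x⁴)/(360LEI) = -(-2)·(12/5)·(7·6⁴-10·6²·(12/5)²+3·(12/5)⁴)/(360·6·100000) = 30807/195312500 m
Superposition: y = Σ y_i = 1667117/1171875000 m ≈ 0.001423 m

y(12/5) = 1667117/1171875000 m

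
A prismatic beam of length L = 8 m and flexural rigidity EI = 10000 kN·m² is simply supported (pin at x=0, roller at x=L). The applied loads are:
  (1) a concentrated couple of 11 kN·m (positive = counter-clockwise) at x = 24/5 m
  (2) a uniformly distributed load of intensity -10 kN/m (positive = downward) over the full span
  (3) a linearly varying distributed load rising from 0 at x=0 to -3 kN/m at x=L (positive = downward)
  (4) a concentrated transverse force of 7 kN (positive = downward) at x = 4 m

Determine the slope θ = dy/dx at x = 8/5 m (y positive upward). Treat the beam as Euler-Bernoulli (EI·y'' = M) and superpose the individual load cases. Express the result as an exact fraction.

Load 1 — applied couple M₀=11 kN·m at a=24/5 m (b=L-a=16/5):
  θ_1 = (M₀x²/(2L)+C₁)/EI  [x≤a] with C₁=M₀(3b²-L²)/(6L)=-572/75 = (11·(8/5)²/(2·8)+(-572/75))/10000 = -11/18750 rad
Load 2 — uniform load w=-10 kN/m over full span:
  θ_2 = -w(L³-6Lx²+4x³)/(24EI) = -(-10)·(8³-6·8·(8/5)²+4·(8/5)³)/(24·10000) = 264/15625 rad
Load 3 — triangular load w₀=-3 kN/m (0→w₀ over full span):
  θ_3 = -w₀(7L⁴-30L²x²+15x⁴)/(360LEI) = -(-3)·(7·8⁴-30·8²·(8/5)²+15·(8/5)⁴)/(360·8·10000) = 2912/1171875 rad
Load 4 — point force P=7 kN at a=4 m (b=L-a=4):
  θ_4 = -Pb(L²-b²-3x²)/(6LEI)  [x≤a] = -7·4·(8²-4²-3·(8/5)²)/(6·8·10000) = -147/62500 rad
Superposition: θ = Σ θ_i = 25691/1562500 rad ≈ 0.016442 rad

θ(8/5) = 25691/1562500 rad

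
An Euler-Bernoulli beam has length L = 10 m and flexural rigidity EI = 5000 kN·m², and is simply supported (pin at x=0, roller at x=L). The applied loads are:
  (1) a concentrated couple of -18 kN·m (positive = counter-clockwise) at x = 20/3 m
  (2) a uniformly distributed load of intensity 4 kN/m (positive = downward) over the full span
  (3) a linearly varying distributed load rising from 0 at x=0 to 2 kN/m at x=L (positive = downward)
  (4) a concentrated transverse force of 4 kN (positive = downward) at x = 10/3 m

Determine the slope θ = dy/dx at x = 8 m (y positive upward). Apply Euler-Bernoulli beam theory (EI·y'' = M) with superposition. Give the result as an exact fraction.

θ(8) = 34249/1012500 rad

Load 1 — applied couple M₀=-18 kN·m at a=20/3 m (b=L-a=10/3):
  θ_1 = (M₀x²/(2L)-M₀(x-a)+C₁)/EI  [x>a] with C₁=M₀(3b²-L²)/(6L)=20 = ((-18)·8²/(2·10)-(-18)·(8-(20/3))+20)/5000 = -17/6250 rad
Load 2 — uniform load w=4 kN/m over full span:
  θ_2 = -w(L³-6Lx²+4x³)/(24EI) = -4·(10³-6·10·8²+4·8³)/(24·5000) = 33/1250 rad
Load 3 — triangular load w₀=2 kN/m (0→w₀ over full span):
  θ_3 = -w₀(7L⁴-30L²x²+15x⁴)/(360LEI) = -2·(7·10⁴-30·10²·8²+15·8⁴)/(360·10·5000) = 757/112500 rad
Load 4 — point force P=4 kN at a=10/3 m (b=L-a=20/3):
  θ_4 = -Pa(2L²-6Lx+3x²+a²)/(6LEI)  [x>a] = -4·(10/3)·(2·10²-6·10·8+3·8²+(10/3)²)/(6·10·5000) = 173/50625 rad
Superposition: θ = Σ θ_i = 34249/1012500 rad ≈ 0.033826 rad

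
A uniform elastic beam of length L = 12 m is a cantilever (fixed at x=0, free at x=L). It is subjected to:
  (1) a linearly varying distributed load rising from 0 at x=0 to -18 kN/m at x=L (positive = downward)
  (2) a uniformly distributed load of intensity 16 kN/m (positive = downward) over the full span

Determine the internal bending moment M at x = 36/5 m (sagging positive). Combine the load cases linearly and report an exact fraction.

Load 1 — triangular load w₀=-18 kN/m (0→w₀ over full span):
  M_1 = w₀Lx/2 - w₀L²/3 - w₀x³/(6L) = (-18)·12·(36/5)/2 - (-18)·12²/3 - (-18)·(36/5)³/(6·12) = 22464/125 kN·m
Load 2 — uniform load w=16 kN/m over full span:
  M_2 = -w(L-x)²/2 = -16·(12-(36/5))²/2 = -4608/25 kN·m
Superposition: M = Σ M_i = -576/125 kN·m ≈ -4.608000 kN·m

M(36/5) = -576/125 kN·m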